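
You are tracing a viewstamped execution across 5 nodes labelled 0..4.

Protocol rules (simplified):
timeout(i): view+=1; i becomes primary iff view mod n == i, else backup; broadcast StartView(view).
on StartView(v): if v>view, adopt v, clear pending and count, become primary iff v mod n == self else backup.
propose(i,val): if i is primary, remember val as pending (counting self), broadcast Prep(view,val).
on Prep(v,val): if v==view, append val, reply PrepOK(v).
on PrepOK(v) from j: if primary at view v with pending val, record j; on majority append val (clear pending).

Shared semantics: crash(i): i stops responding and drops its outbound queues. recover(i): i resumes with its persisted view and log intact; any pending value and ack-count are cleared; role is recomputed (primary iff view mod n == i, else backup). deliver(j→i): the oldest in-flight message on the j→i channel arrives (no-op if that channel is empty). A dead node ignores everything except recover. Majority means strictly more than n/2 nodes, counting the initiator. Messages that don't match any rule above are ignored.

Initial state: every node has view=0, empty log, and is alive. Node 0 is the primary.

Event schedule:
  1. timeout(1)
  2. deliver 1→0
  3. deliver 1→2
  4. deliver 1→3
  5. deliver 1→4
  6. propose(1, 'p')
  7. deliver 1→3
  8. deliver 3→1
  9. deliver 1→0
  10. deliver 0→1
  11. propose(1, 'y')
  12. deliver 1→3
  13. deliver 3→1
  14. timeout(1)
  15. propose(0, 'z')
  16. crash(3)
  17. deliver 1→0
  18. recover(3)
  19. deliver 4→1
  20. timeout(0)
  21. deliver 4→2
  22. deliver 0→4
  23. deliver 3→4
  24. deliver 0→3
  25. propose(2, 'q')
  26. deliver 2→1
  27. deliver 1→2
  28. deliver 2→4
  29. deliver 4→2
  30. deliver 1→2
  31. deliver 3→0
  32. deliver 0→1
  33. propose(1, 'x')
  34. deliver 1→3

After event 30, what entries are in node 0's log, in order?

step 1 timeout(1): 1={prim,v=1,log=-}
step 2 deliver 1→0: 0={back,v=1,log=-}
step 3 deliver 1→2: 2={back,v=1,log=-}
step 4 deliver 1→3: 3={back,v=1,log=-}
step 5 deliver 1→4: 4={back,v=1,log=-}
step 6 propose(1,'p'): —
step 7 deliver 1→3: 3={back,v=1,log=p}
step 8 deliver 3→1: —
step 9 deliver 1→0: 0={back,v=1,log=p}
step 10 deliver 0→1: 1={prim,v=1,log=p}
step 11 propose(1,'y'): —
step 12 deliver 1→3: 3={back,v=1,log=p,y}
step 13 deliver 3→1: —
step 14 timeout(1): 1={back,v=2,log=p}
step 15 propose(0,'z'): —
step 16 crash(3): 3={✗back,v=1,log=p,y}
step 17 deliver 1→0: 0={back,v=1,log=p,y}
step 18 recover(3): 3={back,v=1,log=p,y}
step 19 deliver 4→1: —
step 20 timeout(0): 0={back,v=2,log=p,y}
step 21 deliver 4→2: —
step 22 deliver 0→4: 4={back,v=2,log=-}
step 23 deliver 3→4: —
step 24 deliver 0→3: 3={back,v=2,log=p,y}
step 25 propose(2,'q'): —
step 26 deliver 2→1: —
step 27 deliver 1→2: 2={back,v=1,log=p}
step 28 deliver 2→4: —
step 29 deliver 4→2: —
step 30 deliver 1→2: 2={back,v=1,log=p,y}

p,y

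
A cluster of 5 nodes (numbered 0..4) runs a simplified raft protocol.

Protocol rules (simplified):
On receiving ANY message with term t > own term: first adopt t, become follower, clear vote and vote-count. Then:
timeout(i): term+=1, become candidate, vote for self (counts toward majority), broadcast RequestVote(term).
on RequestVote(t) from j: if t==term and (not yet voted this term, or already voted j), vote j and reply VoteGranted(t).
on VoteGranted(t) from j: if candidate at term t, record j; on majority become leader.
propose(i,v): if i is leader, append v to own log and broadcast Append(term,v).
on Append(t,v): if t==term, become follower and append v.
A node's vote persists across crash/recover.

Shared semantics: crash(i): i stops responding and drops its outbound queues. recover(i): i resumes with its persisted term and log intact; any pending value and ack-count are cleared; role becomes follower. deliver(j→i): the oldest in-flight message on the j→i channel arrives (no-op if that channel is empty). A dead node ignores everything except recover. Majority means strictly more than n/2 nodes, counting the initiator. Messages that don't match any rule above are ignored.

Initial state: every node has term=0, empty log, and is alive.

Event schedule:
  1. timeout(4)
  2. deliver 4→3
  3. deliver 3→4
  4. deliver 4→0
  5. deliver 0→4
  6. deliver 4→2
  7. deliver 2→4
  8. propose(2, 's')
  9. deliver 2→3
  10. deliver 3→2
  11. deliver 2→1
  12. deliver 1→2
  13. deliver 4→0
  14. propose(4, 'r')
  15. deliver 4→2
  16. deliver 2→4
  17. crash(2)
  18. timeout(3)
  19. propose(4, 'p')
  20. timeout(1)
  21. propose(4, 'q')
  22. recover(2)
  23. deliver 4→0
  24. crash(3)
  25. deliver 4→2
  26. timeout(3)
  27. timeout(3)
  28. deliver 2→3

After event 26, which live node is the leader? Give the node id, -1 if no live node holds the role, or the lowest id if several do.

1. timeout(4):  <4:cand t1 ->
2. deliver 4→3:  <3:foll t1 ->
3. deliver 3→4:  nop
4. deliver 4→0:  <0:foll t1 ->
5. deliver 0→4:  <4:lead t1 ->
6. deliver 4→2:  <2:foll t1 ->
7. deliver 2→4:  nop
8. propose(2,'s'):  nop
9. deliver 2→3:  nop
10. deliver 3→2:  nop
11. deliver 2→1:  nop
12. deliver 1→2:  nop
13. deliver 4→0:  nop
14. propose(4,'r'):  <4:lead t1 r>
15. deliver 4→2:  <2:foll t1 r>
16. deliver 2→4:  nop
17. crash(2):  <2:✗foll t1 r>
18. timeout(3):  <3:cand t2 ->
19. propose(4,'p'):  <4:lead t1 r,p>
20. timeout(1):  <1:cand t1 ->
21. propose(4,'q'):  <4:lead t1 r,p,q>
22. recover(2):  <2:foll t1 r>
23. deliver 4→0:  <0:foll t1 r>
24. crash(3):  <3:✗cand t2 ->
25. deliver 4→2:  <2:foll t1 r,p>
26. timeout(3):  nop

4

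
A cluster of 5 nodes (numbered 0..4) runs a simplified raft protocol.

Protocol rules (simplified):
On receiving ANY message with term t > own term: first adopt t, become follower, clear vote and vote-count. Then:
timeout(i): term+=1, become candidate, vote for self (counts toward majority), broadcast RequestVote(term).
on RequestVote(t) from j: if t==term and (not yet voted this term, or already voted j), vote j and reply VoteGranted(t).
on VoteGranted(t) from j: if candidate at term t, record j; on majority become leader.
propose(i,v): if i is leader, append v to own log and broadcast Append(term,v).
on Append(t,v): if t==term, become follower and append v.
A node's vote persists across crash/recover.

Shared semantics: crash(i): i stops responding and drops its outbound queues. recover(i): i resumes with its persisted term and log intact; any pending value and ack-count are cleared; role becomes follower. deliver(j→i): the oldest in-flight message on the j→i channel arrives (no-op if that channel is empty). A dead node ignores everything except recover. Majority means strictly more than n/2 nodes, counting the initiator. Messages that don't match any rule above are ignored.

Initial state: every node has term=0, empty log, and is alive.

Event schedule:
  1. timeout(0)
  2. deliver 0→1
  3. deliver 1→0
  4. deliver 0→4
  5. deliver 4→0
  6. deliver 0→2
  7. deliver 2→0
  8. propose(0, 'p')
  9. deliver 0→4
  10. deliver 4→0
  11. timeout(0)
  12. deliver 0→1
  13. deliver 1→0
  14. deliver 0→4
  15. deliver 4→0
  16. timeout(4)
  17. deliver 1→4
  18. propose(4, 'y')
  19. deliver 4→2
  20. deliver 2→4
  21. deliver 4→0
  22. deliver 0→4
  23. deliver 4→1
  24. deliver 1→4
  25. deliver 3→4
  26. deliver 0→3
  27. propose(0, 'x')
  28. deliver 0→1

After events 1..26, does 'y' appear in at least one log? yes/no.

no

[1] timeout(0) → N0(cand t1 [-])
[2] deliver 0→1 → N1(foll t1 [-])
[3] deliver 1→0 → ∅
[4] deliver 0→4 → N4(foll t1 [-])
[5] deliver 4→0 → N0(lead t1 [-])
[6] deliver 0→2 → N2(foll t1 [-])
[7] deliver 2→0 → ∅
[8] propose(0,'p') → N0(lead t1 [p])
[9] deliver 0→4 → N4(foll t1 [p])
[10] deliver 4→0 → ∅
[11] timeout(0) → N0(cand t2 [p])
[12] deliver 0→1 → N1(foll t1 [p])
[13] deliver 1→0 → ∅
[14] deliver 0→4 → N4(foll t2 [p])
[15] deliver 4→0 → ∅
[16] timeout(4) → N4(cand t3 [p])
[17] deliver 1→4 → ∅
[18] propose(4,'y') → ∅
[19] deliver 4→2 → N2(foll t3 [-])
[20] deliver 2→4 → ∅
[21] deliver 4→0 → N0(foll t3 [p])
[22] deliver 0→4 → N4(lead t3 [p])
[23] deliver 4→1 → N1(foll t3 [p])
[24] deliver 1→4 → ∅
[25] deliver 3→4 → ∅
[26] deliver 0→3 → N3(foll t1 [-])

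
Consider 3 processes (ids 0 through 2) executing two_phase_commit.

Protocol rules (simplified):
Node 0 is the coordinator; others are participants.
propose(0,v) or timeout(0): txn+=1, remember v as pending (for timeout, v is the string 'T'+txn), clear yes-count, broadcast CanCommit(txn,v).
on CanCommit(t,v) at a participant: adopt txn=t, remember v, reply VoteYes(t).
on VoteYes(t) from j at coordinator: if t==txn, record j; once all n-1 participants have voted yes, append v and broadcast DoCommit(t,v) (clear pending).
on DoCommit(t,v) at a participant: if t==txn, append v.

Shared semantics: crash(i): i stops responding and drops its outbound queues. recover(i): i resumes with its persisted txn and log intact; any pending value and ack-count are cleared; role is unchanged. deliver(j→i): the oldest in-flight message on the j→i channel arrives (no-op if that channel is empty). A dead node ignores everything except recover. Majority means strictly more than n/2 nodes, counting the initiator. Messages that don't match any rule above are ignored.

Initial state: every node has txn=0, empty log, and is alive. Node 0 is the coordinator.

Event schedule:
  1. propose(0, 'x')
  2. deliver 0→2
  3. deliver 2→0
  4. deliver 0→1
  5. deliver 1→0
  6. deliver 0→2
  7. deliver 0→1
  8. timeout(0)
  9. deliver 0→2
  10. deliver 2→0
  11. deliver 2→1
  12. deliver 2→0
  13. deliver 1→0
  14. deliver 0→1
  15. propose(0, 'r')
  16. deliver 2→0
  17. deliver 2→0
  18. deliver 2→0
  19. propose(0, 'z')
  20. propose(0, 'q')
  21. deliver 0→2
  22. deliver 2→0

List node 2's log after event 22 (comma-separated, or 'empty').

step 1 propose(0,'x'): 0={coor,t=1,log=-}
step 2 deliver 0→2: 2={part,t=1,log=-}
step 3 deliver 2→0: —
step 4 deliver 0→1: 1={part,t=1,log=-}
step 5 deliver 1→0: 0={coor,t=1,log=x}
step 6 deliver 0→2: 2={part,t=1,log=x}
step 7 deliver 0→1: 1={part,t=1,log=x}
step 8 timeout(0): 0={coor,t=2,log=x}
step 9 deliver 0→2: 2={part,t=2,log=x}
step 10 deliver 2→0: —
step 11 deliver 2→1: —
step 12 deliver 2→0: —
step 13 deliver 1→0: —
step 14 deliver 0→1: 1={part,t=2,log=x}
step 15 propose(0,'r'): 0={coor,t=3,log=x}
step 16 deliver 2→0: —
step 17 deliver 2→0: —
step 18 deliver 2→0: —
step 19 propose(0,'z'): 0={coor,t=4,log=x}
step 20 propose(0,'q'): 0={coor,t=5,log=x}
step 21 deliver 0→2: 2={part,t=3,log=x}
step 22 deliver 2→0: —

x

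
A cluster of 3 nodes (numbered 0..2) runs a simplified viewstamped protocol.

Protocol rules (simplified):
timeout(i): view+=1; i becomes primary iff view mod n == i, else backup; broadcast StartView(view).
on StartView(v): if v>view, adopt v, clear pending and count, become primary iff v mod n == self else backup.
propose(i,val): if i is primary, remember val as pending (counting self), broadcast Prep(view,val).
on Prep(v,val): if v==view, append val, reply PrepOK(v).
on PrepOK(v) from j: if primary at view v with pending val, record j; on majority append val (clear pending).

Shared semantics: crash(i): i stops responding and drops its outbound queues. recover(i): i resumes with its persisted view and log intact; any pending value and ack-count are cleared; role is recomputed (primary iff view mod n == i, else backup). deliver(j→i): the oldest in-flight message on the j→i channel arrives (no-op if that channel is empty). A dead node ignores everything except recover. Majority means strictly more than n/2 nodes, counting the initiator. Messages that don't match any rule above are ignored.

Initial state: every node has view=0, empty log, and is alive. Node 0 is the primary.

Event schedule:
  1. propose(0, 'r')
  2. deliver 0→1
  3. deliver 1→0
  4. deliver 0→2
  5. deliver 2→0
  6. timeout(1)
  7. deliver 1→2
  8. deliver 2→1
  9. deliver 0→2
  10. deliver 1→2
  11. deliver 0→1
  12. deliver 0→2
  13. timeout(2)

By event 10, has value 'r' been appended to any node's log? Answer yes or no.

1. propose(0,'r'):  nop
2. deliver 0→1:  <1:back v0 r>
3. deliver 1→0:  <0:prim v0 r>
4. deliver 0→2:  <2:back v0 r>
5. deliver 2→0:  nop
6. timeout(1):  <1:prim v1 r>
7. deliver 1→2:  <2:back v1 r>
8. deliver 2→1:  nop
9. deliver 0→2:  nop
10. deliver 1→2:  nop

yes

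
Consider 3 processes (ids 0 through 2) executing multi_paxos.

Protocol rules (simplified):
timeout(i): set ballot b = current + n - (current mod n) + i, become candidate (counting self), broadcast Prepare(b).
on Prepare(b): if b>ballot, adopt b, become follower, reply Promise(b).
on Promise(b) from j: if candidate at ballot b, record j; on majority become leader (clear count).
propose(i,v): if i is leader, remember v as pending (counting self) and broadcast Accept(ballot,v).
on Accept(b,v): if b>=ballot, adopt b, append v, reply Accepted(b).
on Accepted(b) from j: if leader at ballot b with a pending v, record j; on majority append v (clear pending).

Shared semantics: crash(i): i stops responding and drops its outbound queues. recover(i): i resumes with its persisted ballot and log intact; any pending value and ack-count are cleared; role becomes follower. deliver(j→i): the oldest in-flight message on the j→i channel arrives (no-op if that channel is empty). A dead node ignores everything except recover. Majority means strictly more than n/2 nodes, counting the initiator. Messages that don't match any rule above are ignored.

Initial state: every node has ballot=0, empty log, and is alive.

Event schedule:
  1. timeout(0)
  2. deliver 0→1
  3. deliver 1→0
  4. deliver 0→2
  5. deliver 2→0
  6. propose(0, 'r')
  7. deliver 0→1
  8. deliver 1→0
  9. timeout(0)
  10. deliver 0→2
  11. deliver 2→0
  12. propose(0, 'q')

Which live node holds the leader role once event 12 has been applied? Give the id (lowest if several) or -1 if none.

e1 timeout(0): 0[cand,b=3,-]
e2 deliver 0→1: 1[foll,b=3,-]
e3 deliver 1→0: 0[lead,b=3,-]
e4 deliver 0→2: 2[foll,b=3,-]
e5 deliver 2→0: ·
e6 propose(0,'r'): ·
e7 deliver 0→1: 1[foll,b=3,r]
e8 deliver 1→0: 0[lead,b=3,r]
e9 timeout(0): 0[cand,b=6,r]
e10 deliver 0→2: 2[foll,b=3,r]
e11 deliver 2→0: ·
e12 propose(0,'q'): ·

-1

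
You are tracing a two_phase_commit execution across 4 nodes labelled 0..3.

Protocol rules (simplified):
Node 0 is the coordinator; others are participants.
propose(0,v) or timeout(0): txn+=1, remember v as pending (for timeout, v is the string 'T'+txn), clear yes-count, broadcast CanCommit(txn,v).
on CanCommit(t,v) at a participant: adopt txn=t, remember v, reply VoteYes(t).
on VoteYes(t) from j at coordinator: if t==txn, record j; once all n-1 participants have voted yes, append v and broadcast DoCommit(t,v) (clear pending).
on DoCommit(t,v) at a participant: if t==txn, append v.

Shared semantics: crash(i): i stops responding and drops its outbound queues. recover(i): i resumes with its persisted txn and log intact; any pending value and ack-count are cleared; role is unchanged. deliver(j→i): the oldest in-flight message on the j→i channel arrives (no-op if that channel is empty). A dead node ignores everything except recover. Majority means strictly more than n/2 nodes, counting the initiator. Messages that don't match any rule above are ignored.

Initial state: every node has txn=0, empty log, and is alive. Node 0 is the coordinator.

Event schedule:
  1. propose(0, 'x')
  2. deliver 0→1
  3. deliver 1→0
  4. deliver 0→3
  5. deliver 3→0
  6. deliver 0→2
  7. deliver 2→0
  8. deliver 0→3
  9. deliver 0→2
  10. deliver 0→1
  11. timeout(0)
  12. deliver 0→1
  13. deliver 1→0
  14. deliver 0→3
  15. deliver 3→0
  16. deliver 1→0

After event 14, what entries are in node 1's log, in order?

x

after 1 — propose(0,'x'): n0:coor/t1/[-]
after 2 — deliver 0→1: n1:part/t1/[-]
after 3 — deliver 1→0: ·
after 4 — deliver 0→3: n3:part/t1/[-]
after 5 — deliver 3→0: ·
after 6 — deliver 0→2: n2:part/t1/[-]
after 7 — deliver 2→0: n0:coor/t1/[x]
after 8 — deliver 0→3: n3:part/t1/[x]
after 9 — deliver 0→2: n2:part/t1/[x]
after 10 — deliver 0→1: n1:part/t1/[x]
after 11 — timeout(0): n0:coor/t2/[x]
after 12 — deliver 0→1: n1:part/t2/[x]
after 13 — deliver 1→0: ·
after 14 — deliver 0→3: n3:part/t2/[x]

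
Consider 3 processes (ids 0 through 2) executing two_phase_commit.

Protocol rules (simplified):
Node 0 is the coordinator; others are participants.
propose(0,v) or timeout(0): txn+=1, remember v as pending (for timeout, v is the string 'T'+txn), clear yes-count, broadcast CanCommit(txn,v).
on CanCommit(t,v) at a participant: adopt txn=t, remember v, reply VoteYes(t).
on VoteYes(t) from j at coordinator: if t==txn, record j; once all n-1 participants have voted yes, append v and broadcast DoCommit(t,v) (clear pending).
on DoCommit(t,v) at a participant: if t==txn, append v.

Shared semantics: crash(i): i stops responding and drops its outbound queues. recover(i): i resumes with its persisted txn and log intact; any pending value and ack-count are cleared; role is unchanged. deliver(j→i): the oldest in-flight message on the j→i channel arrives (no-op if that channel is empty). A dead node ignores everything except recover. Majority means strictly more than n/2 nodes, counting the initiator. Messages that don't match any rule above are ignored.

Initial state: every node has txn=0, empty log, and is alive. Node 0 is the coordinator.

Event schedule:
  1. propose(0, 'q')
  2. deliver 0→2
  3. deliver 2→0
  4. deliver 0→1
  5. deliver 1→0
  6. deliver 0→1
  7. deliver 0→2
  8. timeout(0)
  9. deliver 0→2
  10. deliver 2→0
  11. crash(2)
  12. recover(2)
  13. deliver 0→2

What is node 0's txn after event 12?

e1 propose(0,'q'): 0[coor,t=1,-]
e2 deliver 0→2: 2[part,t=1,-]
e3 deliver 2→0: ·
e4 deliver 0→1: 1[part,t=1,-]
e5 deliver 1→0: 0[coor,t=1,q]
e6 deliver 0→1: 1[part,t=1,q]
e7 deliver 0→2: 2[part,t=1,q]
e8 timeout(0): 0[coor,t=2,q]
e9 deliver 0→2: 2[part,t=2,q]
e10 deliver 2→0: ·
e11 crash(2): 2[✗part,t=2,q]
e12 recover(2): 2[part,t=2,q]

2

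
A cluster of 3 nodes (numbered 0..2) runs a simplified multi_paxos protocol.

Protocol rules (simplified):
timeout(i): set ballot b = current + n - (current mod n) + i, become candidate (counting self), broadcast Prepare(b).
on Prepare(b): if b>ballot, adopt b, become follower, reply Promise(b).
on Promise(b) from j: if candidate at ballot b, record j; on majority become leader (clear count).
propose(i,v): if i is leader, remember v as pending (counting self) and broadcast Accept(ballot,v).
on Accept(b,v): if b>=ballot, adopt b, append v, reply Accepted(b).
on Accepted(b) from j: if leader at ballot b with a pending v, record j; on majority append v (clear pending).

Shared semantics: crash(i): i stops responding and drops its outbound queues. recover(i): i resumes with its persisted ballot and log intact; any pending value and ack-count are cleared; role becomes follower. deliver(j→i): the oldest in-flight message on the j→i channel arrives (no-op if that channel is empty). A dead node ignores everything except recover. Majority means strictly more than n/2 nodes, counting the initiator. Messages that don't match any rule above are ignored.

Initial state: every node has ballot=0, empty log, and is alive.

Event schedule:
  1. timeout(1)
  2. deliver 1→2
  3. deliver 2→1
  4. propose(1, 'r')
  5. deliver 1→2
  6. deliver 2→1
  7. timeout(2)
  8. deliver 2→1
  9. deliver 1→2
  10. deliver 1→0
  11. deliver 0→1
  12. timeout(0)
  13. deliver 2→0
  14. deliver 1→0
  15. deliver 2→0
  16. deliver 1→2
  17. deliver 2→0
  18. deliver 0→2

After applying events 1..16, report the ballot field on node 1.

[1] timeout(1) → N1(cand b4 [-])
[2] deliver 1→2 → N2(foll b4 [-])
[3] deliver 2→1 → N1(lead b4 [-])
[4] propose(1,'r') → ∅
[5] deliver 1→2 → N2(foll b4 [r])
[6] deliver 2→1 → N1(lead b4 [r])
[7] timeout(2) → N2(cand b8 [r])
[8] deliver 2→1 → N1(foll b8 [r])
[9] deliver 1→2 → N2(lead b8 [r])
[10] deliver 1→0 → N0(foll b4 [-])
[11] deliver 0→1 → ∅
[12] timeout(0) → N0(cand b6 [-])
[13] deliver 2→0 → N0(foll b8 [-])
[14] deliver 1→0 → ∅
[15] deliver 2→0 → ∅
[16] deliver 1→2 → ∅

8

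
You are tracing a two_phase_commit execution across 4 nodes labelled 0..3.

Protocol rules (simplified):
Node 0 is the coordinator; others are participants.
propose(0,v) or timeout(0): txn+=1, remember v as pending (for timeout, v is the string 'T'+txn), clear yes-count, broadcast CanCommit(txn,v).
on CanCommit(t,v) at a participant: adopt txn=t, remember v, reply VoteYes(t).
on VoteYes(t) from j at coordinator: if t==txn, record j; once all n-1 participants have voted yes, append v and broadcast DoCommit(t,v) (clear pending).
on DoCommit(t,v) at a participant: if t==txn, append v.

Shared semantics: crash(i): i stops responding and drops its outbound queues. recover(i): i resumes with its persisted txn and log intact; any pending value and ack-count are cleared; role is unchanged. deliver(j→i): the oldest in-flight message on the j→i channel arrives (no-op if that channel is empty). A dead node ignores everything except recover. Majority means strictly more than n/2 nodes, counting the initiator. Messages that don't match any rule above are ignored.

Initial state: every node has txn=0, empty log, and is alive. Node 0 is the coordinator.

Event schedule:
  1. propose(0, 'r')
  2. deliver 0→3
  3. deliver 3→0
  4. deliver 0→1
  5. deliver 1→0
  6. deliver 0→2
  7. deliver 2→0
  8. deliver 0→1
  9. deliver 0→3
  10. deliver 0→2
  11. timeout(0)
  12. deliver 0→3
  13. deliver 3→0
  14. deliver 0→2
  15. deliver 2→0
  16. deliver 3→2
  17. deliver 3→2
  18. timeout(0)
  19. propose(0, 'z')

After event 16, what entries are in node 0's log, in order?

r

after 1 — propose(0,'r'): n0:coor/t1/[-]
after 2 — deliver 0→3: n3:part/t1/[-]
after 3 — deliver 3→0: ·
after 4 — deliver 0→1: n1:part/t1/[-]
after 5 — deliver 1→0: ·
after 6 — deliver 0→2: n2:part/t1/[-]
after 7 — deliver 2→0: n0:coor/t1/[r]
after 8 — deliver 0→1: n1:part/t1/[r]
after 9 — deliver 0→3: n3:part/t1/[r]
after 10 — deliver 0→2: n2:part/t1/[r]
after 11 — timeout(0): n0:coor/t2/[r]
after 12 — deliver 0→3: n3:part/t2/[r]
after 13 — deliver 3→0: ·
after 14 — deliver 0→2: n2:part/t2/[r]
after 15 — deliver 2→0: ·
after 16 — deliver 3→2: ·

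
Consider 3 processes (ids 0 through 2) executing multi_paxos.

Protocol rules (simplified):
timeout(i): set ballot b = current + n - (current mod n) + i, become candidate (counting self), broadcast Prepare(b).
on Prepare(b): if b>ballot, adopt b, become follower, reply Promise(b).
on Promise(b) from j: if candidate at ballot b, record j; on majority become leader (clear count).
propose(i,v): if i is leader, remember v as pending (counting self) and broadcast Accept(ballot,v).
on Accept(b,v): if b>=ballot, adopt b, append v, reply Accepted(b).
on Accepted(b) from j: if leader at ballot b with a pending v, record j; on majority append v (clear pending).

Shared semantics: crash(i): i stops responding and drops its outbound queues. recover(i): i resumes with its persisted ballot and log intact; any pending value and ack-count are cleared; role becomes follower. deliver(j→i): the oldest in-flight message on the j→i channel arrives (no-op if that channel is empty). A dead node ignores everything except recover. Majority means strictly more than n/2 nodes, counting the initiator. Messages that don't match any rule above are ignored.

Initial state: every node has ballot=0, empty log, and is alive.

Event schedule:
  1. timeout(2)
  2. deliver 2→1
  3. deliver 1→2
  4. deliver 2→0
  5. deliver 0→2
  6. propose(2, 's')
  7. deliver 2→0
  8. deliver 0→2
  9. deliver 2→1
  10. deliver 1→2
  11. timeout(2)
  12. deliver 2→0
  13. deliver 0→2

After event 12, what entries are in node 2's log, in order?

s

step 1 timeout(2): 2={cand,b=5,log=-}
step 2 deliver 2→1: 1={foll,b=5,log=-}
step 3 deliver 1→2: 2={lead,b=5,log=-}
step 4 deliver 2→0: 0={foll,b=5,log=-}
step 5 deliver 0→2: —
step 6 propose(2,'s'): —
step 7 deliver 2→0: 0={foll,b=5,log=s}
step 8 deliver 0→2: 2={lead,b=5,log=s}
step 9 deliver 2→1: 1={foll,b=5,log=s}
step 10 deliver 1→2: —
step 11 timeout(2): 2={cand,b=8,log=s}
step 12 deliver 2→0: 0={foll,b=8,log=s}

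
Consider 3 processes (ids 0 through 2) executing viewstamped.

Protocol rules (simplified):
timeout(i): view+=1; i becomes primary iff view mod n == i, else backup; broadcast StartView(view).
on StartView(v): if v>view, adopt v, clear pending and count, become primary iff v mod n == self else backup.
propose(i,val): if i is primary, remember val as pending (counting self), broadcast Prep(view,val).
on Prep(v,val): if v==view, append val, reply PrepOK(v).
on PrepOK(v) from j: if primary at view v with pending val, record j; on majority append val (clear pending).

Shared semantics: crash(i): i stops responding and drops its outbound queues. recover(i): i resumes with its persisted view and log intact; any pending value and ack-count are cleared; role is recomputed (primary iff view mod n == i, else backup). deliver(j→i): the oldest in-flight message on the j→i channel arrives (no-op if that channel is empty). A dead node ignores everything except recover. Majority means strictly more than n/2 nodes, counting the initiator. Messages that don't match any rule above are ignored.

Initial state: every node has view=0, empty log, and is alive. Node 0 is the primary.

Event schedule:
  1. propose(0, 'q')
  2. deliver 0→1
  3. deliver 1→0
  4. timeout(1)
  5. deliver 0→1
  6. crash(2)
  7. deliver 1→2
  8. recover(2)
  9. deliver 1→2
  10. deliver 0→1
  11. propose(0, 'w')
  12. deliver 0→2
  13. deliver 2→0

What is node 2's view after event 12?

e1 propose(0,'q'): ·
e2 deliver 0→1: 1[back,v=0,q]
e3 deliver 1→0: 0[prim,v=0,q]
e4 timeout(1): 1[prim,v=1,q]
e5 deliver 0→1: ·
e6 crash(2): 2[✗back,v=0,-]
e7 deliver 1→2: ·
e8 recover(2): 2[back,v=0,-]
e9 deliver 1→2: 2[back,v=1,-]
e10 deliver 0→1: ·
e11 propose(0,'w'): ·
e12 deliver 0→2: ·

1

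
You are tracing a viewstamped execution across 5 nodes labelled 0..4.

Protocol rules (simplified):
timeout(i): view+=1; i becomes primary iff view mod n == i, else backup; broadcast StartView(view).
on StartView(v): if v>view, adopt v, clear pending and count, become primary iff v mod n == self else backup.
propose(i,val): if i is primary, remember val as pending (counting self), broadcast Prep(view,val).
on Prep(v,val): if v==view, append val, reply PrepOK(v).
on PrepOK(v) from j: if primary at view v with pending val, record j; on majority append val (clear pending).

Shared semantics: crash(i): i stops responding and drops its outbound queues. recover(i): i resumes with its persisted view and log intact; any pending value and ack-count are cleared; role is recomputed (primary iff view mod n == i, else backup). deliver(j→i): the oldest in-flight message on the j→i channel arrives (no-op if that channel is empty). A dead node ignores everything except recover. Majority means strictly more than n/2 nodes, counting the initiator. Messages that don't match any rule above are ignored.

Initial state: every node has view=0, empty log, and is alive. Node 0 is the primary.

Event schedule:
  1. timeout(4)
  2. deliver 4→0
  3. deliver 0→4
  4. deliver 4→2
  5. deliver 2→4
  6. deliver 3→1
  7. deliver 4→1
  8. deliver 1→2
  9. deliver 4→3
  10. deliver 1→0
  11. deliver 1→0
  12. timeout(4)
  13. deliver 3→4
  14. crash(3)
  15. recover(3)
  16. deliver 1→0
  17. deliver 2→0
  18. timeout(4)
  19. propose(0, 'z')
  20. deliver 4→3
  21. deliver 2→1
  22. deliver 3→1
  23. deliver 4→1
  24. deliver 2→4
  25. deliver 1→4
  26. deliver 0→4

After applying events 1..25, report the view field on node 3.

e1 timeout(4): 4[back,v=1,-]
e2 deliver 4→0: 0[back,v=1,-]
e3 deliver 0→4: ·
e4 deliver 4→2: 2[back,v=1,-]
e5 deliver 2→4: ·
e6 deliver 3→1: ·
e7 deliver 4→1: 1[prim,v=1,-]
e8 deliver 1→2: ·
e9 deliver 4→3: 3[back,v=1,-]
e10 deliver 1→0: ·
e11 deliver 1→0: ·
e12 timeout(4): 4[back,v=2,-]
e13 deliver 3→4: ·
e14 crash(3): 3[✗back,v=1,-]
e15 recover(3): 3[back,v=1,-]
e16 deliver 1→0: ·
e17 deliver 2→0: ·
e18 timeout(4): 4[back,v=3,-]
e19 propose(0,'z'): ·
e20 deliver 4→3: 3[back,v=2,-]
e21 deliver 2→1: ·
e22 deliver 3→1: ·
e23 deliver 4→1: 1[back,v=2,-]
e24 deliver 2→4: ·
e25 deliver 1→4: ·

2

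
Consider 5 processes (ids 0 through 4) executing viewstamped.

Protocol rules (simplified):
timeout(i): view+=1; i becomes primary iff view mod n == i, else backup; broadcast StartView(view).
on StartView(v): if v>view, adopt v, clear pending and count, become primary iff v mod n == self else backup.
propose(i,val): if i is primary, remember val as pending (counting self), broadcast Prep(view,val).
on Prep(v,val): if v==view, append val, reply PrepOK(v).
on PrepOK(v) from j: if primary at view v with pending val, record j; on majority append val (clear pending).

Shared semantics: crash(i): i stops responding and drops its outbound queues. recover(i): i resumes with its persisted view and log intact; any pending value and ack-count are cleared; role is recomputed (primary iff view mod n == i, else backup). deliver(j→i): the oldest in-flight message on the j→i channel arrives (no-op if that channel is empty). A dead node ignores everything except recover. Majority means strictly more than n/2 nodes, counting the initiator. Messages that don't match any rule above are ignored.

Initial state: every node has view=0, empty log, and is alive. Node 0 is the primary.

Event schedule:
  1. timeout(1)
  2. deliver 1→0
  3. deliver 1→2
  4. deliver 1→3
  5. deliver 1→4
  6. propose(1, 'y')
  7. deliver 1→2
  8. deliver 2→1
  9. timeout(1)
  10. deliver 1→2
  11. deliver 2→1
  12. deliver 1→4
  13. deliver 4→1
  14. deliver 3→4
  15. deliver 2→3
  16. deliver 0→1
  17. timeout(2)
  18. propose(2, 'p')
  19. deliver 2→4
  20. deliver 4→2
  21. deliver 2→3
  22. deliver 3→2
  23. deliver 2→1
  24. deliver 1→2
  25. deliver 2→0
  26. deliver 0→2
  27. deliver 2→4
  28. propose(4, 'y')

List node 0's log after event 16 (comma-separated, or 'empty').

1. timeout(1):  <1:prim v1 ->
2. deliver 1→0:  <0:back v1 ->
3. deliver 1→2:  <2:back v1 ->
4. deliver 1→3:  <3:back v1 ->
5. deliver 1→4:  <4:back v1 ->
6. propose(1,'y'):  nop
7. deliver 1→2:  <2:back v1 y>
8. deliver 2→1:  nop
9. timeout(1):  <1:back v2 ->
10. deliver 1→2:  <2:prim v2 y>
11. deliver 2→1:  nop
12. deliver 1→4:  <4:back v1 y>
13. deliver 4→1:  nop
14. deliver 3→4:  nop
15. deliver 2→3:  nop
16. deliver 0→1:  nop

empty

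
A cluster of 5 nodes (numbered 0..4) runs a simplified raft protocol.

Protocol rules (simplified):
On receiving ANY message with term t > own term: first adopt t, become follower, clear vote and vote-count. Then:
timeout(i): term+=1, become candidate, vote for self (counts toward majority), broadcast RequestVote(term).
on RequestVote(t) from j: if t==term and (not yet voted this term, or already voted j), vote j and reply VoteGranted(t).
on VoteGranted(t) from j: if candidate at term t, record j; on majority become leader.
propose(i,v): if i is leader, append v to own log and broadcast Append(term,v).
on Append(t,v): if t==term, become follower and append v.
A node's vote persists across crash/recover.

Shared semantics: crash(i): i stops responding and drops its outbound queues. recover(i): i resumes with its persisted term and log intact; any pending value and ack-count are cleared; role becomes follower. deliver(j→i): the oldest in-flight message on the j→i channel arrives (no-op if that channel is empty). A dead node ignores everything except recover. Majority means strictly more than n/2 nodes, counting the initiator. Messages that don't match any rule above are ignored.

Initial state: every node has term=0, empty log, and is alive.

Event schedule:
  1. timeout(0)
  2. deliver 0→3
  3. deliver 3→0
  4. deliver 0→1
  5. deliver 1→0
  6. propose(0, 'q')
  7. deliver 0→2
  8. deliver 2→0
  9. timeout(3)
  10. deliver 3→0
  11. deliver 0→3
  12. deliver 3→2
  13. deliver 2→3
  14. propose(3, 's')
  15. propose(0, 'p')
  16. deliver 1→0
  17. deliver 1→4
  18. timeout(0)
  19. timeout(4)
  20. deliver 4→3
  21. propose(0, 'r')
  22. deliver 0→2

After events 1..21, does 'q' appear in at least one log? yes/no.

after 1 — timeout(0): n0:cand/t1/[-]
after 2 — deliver 0→3: n3:foll/t1/[-]
after 3 — deliver 3→0: ·
after 4 — deliver 0→1: n1:foll/t1/[-]
after 5 — deliver 1→0: n0:lead/t1/[-]
after 6 — propose(0,'q'): n0:lead/t1/[q]
after 7 — deliver 0→2: n2:foll/t1/[-]
after 8 — deliver 2→0: ·
after 9 — timeout(3): n3:cand/t2/[-]
after 10 — deliver 3→0: n0:foll/t2/[q]
after 11 — deliver 0→3: ·
after 12 — deliver 3→2: n2:foll/t2/[-]
after 13 — deliver 2→3: ·
after 14 — propose(3,'s'): ·
after 15 — propose(0,'p'): ·
after 16 — deliver 1→0: ·
after 17 — deliver 1→4: ·
after 18 — timeout(0): n0:cand/t3/[q]
after 19 — timeout(4): n4:cand/t1/[-]
after 20 — deliver 4→3: ·
after 21 — propose(0,'r'): ·

yes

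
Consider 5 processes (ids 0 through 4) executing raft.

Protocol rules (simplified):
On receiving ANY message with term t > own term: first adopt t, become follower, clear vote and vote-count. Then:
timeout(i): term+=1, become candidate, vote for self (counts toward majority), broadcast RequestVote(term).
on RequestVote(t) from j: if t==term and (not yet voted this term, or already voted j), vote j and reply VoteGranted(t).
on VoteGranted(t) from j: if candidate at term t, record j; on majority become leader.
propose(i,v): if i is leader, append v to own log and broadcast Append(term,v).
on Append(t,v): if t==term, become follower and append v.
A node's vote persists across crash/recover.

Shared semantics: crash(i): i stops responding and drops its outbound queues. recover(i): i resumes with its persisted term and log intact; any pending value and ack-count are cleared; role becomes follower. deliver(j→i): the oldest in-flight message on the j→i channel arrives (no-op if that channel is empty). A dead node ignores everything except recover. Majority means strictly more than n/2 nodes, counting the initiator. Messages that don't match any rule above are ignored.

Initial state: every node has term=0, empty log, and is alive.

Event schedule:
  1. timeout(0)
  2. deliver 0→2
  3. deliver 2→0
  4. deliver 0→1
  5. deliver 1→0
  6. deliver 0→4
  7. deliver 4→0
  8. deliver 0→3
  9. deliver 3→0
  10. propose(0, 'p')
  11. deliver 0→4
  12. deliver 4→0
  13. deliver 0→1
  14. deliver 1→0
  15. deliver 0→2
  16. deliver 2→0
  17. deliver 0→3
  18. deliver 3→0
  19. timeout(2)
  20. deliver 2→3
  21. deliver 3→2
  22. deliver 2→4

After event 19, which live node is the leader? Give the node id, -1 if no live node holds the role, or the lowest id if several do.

after 1 — timeout(0): n0:cand/t1/[-]
after 2 — deliver 0→2: n2:foll/t1/[-]
after 3 — deliver 2→0: ·
after 4 — deliver 0→1: n1:foll/t1/[-]
after 5 — deliver 1→0: n0:lead/t1/[-]
after 6 — deliver 0→4: n4:foll/t1/[-]
after 7 — deliver 4→0: ·
after 8 — deliver 0→3: n3:foll/t1/[-]
after 9 — deliver 3→0: ·
after 10 — propose(0,'p'): n0:lead/t1/[p]
after 11 — deliver 0→4: n4:foll/t1/[p]
after 12 — deliver 4→0: ·
after 13 — deliver 0→1: n1:foll/t1/[p]
after 14 — deliver 1→0: ·
after 15 — deliver 0→2: n2:foll/t1/[p]
after 16 — deliver 2→0: ·
after 17 — deliver 0→3: n3:foll/t1/[p]
after 18 — deliver 3→0: ·
after 19 — timeout(2): n2:cand/t2/[p]

0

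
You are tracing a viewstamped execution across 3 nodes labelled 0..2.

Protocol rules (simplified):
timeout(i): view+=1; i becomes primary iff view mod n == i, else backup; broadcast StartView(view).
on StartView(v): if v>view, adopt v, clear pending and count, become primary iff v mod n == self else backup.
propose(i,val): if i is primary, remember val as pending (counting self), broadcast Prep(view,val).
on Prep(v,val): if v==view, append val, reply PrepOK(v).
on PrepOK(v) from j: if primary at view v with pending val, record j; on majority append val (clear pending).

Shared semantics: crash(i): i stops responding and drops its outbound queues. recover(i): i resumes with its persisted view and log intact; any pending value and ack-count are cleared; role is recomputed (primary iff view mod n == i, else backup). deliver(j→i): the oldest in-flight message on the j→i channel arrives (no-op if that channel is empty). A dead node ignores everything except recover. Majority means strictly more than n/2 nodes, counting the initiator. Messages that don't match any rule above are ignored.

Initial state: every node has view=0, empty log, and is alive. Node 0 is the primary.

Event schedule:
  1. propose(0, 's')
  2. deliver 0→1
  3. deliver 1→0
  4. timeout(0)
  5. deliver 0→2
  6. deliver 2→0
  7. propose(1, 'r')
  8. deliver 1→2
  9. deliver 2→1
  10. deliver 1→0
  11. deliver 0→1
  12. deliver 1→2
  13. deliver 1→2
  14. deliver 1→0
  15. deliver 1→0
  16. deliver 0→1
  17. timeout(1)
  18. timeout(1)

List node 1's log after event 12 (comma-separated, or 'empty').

step 1 propose(0,'s'): —
step 2 deliver 0→1: 1={back,v=0,log=s}
step 3 deliver 1→0: 0={prim,v=0,log=s}
step 4 timeout(0): 0={back,v=1,log=s}
step 5 deliver 0→2: 2={back,v=0,log=s}
step 6 deliver 2→0: —
step 7 propose(1,'r'): —
step 8 deliver 1→2: —
step 9 deliver 2→1: —
step 10 deliver 1→0: —
step 11 deliver 0→1: 1={prim,v=1,log=s}
step 12 deliver 1→2: —

s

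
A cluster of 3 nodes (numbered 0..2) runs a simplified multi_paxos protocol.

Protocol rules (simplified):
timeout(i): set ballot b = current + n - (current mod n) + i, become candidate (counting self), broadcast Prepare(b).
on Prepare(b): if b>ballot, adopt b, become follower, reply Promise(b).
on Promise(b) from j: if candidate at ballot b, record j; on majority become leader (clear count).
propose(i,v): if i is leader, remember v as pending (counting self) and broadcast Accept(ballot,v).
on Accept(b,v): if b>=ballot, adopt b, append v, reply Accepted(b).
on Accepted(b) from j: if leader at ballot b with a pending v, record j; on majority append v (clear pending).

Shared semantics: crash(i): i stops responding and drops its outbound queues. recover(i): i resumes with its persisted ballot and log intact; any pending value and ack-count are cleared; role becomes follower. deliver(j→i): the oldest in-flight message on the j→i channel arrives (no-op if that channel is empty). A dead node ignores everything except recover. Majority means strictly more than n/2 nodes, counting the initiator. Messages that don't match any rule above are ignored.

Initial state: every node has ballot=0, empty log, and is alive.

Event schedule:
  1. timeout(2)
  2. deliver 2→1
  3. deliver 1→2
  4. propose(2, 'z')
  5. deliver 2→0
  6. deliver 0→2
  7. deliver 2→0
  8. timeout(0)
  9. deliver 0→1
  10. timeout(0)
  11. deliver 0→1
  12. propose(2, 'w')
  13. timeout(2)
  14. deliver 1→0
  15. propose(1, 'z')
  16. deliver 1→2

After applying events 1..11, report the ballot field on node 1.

9

1. timeout(2):  <2:cand b5 ->
2. deliver 2→1:  <1:foll b5 ->
3. deliver 1→2:  <2:lead b5 ->
4. propose(2,'z'):  nop
5. deliver 2→0:  <0:foll b5 ->
6. deliver 0→2:  nop
7. deliver 2→0:  <0:foll b5 z>
8. timeout(0):  <0:cand b6 z>
9. deliver 0→1:  <1:foll b6 ->
10. timeout(0):  <0:cand b9 z>
11. deliver 0→1:  <1:foll b9 ->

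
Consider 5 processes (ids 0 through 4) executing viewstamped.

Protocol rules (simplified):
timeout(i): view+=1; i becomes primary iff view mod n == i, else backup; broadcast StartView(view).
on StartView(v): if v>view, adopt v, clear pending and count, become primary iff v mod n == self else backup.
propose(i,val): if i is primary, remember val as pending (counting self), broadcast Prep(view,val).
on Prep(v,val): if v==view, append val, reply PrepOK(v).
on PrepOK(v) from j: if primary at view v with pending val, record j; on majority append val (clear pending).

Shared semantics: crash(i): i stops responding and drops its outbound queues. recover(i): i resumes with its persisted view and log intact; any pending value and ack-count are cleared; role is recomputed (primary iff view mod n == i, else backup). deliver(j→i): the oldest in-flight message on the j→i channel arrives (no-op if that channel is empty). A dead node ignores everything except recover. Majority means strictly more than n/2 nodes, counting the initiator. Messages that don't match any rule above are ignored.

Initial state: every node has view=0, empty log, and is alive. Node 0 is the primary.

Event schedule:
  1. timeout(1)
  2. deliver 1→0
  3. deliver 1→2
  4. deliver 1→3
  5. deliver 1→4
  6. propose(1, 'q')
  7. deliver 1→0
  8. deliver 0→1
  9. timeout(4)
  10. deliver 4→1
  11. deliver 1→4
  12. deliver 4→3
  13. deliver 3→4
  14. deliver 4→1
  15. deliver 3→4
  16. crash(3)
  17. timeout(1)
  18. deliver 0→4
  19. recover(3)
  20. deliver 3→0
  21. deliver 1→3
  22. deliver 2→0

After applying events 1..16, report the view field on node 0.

after 1 — timeout(1): n1:prim/v1/[-]
after 2 — deliver 1→0: n0:back/v1/[-]
after 3 — deliver 1→2: n2:back/v1/[-]
after 4 — deliver 1→3: n3:back/v1/[-]
after 5 — deliver 1→4: n4:back/v1/[-]
after 6 — propose(1,'q'): ·
after 7 — deliver 1→0: n0:back/v1/[q]
after 8 — deliver 0→1: ·
after 9 — timeout(4): n4:back/v2/[-]
after 10 — deliver 4→1: n1:back/v2/[-]
after 11 — deliver 1→4: ·
after 12 — deliver 4→3: n3:back/v2/[-]
after 13 — deliver 3→4: ·
after 14 — deliver 4→1: ·
after 15 — deliver 3→4: ·
after 16 — crash(3): n3:✗back/v2/[-]

1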